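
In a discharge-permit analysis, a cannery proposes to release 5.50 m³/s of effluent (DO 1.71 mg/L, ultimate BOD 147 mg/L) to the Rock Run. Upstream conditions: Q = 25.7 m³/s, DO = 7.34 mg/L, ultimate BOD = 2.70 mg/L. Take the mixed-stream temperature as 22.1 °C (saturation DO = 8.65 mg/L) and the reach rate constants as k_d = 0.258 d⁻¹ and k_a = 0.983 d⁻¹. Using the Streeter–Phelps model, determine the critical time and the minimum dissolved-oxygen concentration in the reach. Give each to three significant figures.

Mixed DO = (25.7×7.34 + 5.50×1.71)/(25.7+5.50) = 198.0/31.20 = 6.348 mg/L.
Mixed L₀ = (25.7×2.70 + 5.50×147)/(31.20) = 877.9/31.20 = 28.14 mg/L.
Initial deficit D₀ = C_s − DO₀ = 8.65 − 6.348 = 2.302 mg/L.
t_c = (1/0.7250) ln[(0.983/0.258)(1 − 2.302×0.7250/(0.258×28.14))] = 1.379 × ln(2.934) = 1.485 d.
D_c = (0.258/0.983) × 28.14 × e^(−0.258×1.485) = 0.2625 × 28.14 × 0.6818 = 5.035 mg/L.
Minimum DO = 8.65 − 5.035 = 3.615 mg/L.

t_c ≈ 1.48 d; minimum DO ≈ 3.61 mg/L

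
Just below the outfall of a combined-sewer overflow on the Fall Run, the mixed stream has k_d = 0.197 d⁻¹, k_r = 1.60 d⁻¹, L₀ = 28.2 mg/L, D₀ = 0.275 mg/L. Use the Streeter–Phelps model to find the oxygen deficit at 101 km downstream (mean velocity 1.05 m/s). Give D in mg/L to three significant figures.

D ≈ 2.56 mg/L

Travel time t = x/v = 101 km / (1.05 m/s) = 101000 m / 1.05 m/s = 96190 s = 1.113 d.
k_d L₀/(k_r−k_d) = 0.197×28.2/(1.60−0.197) = 5.555/1.403 = 3.960 mg/L.
e^(−k_d t) = e^(−0.197×1.113) = 0.8031; e^(−k_r t) = e^(−1.60×1.113) = 0.1684.
D = 3.960 × (0.8031 − 0.1684) + 0.275 × 0.1684 = 2.513 + 0.04632 = 2.559 mg/L.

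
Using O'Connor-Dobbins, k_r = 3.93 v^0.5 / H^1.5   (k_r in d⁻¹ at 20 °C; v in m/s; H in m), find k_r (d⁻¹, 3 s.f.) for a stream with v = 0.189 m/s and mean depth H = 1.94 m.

k_r = 3.93 × 0.189^0.5 / 1.94^1.5 = 3.93 × 0.4347 / 2.702 = 0.6323 d⁻¹.

k_r ≈ 0.632 d⁻¹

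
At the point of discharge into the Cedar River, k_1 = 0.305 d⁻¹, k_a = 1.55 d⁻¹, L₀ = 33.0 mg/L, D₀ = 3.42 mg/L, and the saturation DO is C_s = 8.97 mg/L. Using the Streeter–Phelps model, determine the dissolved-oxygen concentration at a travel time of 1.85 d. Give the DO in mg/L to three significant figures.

DO ≈ 4.64 mg/L

k_1 L₀/(k_a−k_1) = 0.305×33.0/(1.55−0.305) = 10.06/1.245 = 8.084 mg/L.
e^(−k_1 t) = e^(−0.305×1.850) = 0.5688; e^(−k_a t) = e^(−1.55×1.850) = 0.05684.
D = 8.084 × (0.5688 − 0.05684) + 3.42 × 0.05684 = 4.139 + 0.1944 = 4.333 mg/L.
DO = C_s − D = 8.97 − 4.333 = 4.637 mg/L.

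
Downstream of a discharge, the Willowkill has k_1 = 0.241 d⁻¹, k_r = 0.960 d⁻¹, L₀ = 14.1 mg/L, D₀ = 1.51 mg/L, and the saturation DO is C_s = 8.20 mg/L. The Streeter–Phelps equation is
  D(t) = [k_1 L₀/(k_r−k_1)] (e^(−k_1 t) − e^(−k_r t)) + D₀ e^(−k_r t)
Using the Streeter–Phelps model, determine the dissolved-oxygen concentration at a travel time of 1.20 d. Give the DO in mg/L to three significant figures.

DO ≈ 5.68 mg/L

k_1 L₀/(k_r−k_1) = 0.241×14.1/(0.960−0.241) = 3.398/0.7190 = 4.726 mg/L.
e^(−k_1 t) = e^(−0.241×1.200) = 0.7489; e^(−k_r t) = e^(−0.960×1.200) = 0.3160.
D = 4.726 × (0.7489 − 0.3160) + 1.51 × 0.3160 = 2.046 + 0.4772 = 2.523 mg/L.
DO = C_s − D = 8.20 − 2.523 = 5.677 mg/L.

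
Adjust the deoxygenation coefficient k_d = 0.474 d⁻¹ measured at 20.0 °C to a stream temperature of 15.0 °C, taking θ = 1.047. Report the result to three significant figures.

k_d(T₂) = k_d(T₁) · θ^(T₂−T₁) = 0.474 × 1.047^(15.0−20.0)
= 0.474 × 1.047^-5.00 = 0.474 × 0.7948 = 0.3767 d⁻¹.

k_d ≈ 0.377 d⁻¹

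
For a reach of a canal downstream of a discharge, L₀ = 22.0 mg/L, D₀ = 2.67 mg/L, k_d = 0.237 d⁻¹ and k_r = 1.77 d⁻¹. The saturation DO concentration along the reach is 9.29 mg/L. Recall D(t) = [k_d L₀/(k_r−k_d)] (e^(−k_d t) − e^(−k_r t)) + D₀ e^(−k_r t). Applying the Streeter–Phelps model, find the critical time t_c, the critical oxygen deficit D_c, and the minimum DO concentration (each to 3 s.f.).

t_c ≈ 0.309 d; D_c ≈ 2.74 mg/L; min DO ≈ 6.55 mg/L

t_c = [1/(k_r−k_d)] ln[(k_r/k_d)(1 − D₀(k_r−k_d)/(k_d L₀))]
= [1/(1.77−0.237)] ln[(1.77/0.237)(1 − 2.67×1.533/(0.237×22.0))]
= (1/1.533) ln[7.468 × 0.2150] = 0.6523 × ln(1.606) = 0.6523 × 0.4735 = 0.3088 d.
D_c = (k_d/k_r) L₀ e^(−k_d t_c) = (0.237/1.77) × 22.0 × e^(−0.237×0.3088) = 0.1339 × 22.0 × 0.9294 = 2.738 mg/L.
Minimum DO = C_s − D_c = 9.29 − 2.738 = 6.552 mg/L.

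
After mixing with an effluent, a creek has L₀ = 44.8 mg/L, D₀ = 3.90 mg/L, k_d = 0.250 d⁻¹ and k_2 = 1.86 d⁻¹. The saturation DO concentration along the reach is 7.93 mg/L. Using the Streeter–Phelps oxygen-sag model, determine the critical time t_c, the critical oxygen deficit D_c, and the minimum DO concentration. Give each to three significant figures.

t_c ≈ 0.736 d; D_c ≈ 5.01 mg/L; min DO ≈ 2.92 mg/L

At the critical point dD/dt = 0, so k_d L₀ e^(−k_d t) = k_2 D. Substituting D(t) from the Streeter–Phelps equation and solving for t gives
t_c = ln[(k_2/k_d)(1 − D₀(k_2−k_d)/(k_d L₀))] / (k_2−k_d).
Here k_2−k_d = 1.610 d⁻¹ and 1 − D₀(k_2−k_d)/(k_d L₀) = 1 − 3.90×1.610/(0.250×44.8) = 0.4394, so
t_c = ln(7.440 × 0.4394) / 1.610 = 1.184 / 1.610 = 0.7357 d.
L(t_c) = L₀ e^(−k_d t_c) = 44.8 × 0.8320 = 37.27 mg/L, and at the critical point k_2 D_c = k_d L, so D_c = (0.250/1.86) × 37.27 = 5.010 mg/L.
Minimum DO = C_s − D_c = 7.93 − 5.010 = 2.920 mg/L.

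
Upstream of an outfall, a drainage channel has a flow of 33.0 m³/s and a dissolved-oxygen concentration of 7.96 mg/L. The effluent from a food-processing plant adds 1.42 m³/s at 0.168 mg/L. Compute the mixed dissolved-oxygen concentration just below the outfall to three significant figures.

7.64 mg/L

Flow-weighted mixing: C = (Q_r C_r + Q_w C_w)/(Q_r + Q_w)
= (33.0×7.96 + 1.42×0.168)/(33.0 + 1.42) = 262.9/34.42 = 7.639 mg/L.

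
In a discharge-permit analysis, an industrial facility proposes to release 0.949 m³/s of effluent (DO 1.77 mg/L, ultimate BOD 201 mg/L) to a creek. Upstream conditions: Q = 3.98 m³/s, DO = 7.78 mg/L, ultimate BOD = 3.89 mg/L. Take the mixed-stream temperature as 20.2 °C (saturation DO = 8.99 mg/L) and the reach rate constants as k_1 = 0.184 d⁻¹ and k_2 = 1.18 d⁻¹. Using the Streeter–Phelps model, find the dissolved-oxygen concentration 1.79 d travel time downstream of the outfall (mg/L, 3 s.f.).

DO ≈ 4.08 mg/L

Mixed DO = (3.98×7.78 + 0.949×1.77)/(3.98+0.949) = 32.64/4.929 = 6.623 mg/L.
Mixed L₀ = (3.98×3.89 + 0.949×201)/(4.929) = 206.2/4.929 = 41.84 mg/L.
Initial deficit D₀ = C_s − DO₀ = 8.99 − 6.623 = 2.367 mg/L.
D(1.79) = [0.184×41.84/(1.18−0.184)](e^(−0.184×1.79) − e^(−1.18×1.79)) + 2.367 e^(−1.18×1.79)
= 7.730 × (0.7194 − 0.1210) + 2.367 × 0.1210 = 4.912 mg/L.
DO = 8.99 − 4.912 = 4.078 mg/L.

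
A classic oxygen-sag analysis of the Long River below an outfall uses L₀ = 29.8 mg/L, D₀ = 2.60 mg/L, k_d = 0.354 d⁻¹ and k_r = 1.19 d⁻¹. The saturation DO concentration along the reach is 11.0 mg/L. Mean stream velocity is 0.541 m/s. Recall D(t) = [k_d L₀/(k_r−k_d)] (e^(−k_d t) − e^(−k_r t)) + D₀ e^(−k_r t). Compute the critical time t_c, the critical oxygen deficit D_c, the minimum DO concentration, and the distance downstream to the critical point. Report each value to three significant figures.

t_c = [1/(k_r−k_d)] ln[(k_r/k_d)(1 − D₀(k_r−k_d)/(k_d L₀))]
= [1/(1.19−0.354)] ln[(1.19/0.354)(1 − 2.60×0.8360/(0.354×29.8))]
= (1/0.8360) ln[3.362 × 0.7940] = 1.196 × ln(2.669) = 1.196 × 0.9817 = 1.174 d.
L(t_c) = L₀ e^(−k_d t_c) = 29.8 × 0.6599 = 19.66 mg/L, and at the critical point k_r D_c = k_d L, so D_c = (0.354/1.19) × 19.66 = 5.850 mg/L.
Minimum DO = C_s − D_c = 11.0 − 5.850 = 5.150 mg/L.
x_c = v t_c = 0.541 m/s × 1.174 d × 86400 s/d = 54890 m ≈ 54.9 km.

t_c ≈ 1.17 d; D_c ≈ 5.85 mg/L; min DO ≈ 5.15 mg/L; x_c ≈ 54.9 km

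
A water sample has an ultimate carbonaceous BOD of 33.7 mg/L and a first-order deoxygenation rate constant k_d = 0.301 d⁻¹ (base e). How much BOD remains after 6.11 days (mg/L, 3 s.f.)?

L_t = L₀ e^(−k_d t) = 33.7 × e^(−0.301×6.11) = 33.7 × 0.1590 = 5.357 mg/L.

L ≈ 5.36 mg/L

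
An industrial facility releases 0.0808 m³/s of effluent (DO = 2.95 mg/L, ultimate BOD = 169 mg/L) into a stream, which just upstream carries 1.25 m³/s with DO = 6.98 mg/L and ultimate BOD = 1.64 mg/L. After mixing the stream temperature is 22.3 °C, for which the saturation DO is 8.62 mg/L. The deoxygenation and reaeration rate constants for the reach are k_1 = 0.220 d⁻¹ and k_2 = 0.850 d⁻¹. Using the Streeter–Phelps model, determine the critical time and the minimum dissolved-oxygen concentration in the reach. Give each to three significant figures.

t_c ≈ 1.18 d; minimum DO ≈ 6.26 mg/L

Mixed DO = (1.25×6.98 + 0.0808×2.95)/(1.25+0.0808) = 8.963/1.331 = 6.735 mg/L.
Mixed L₀ = (1.25×1.64 + 0.0808×169)/(1.331) = 15.71/1.331 = 11.80 mg/L.
Initial deficit D₀ = C_s − DO₀ = 8.62 − 6.735 = 1.885 mg/L.
t_c = (1/0.6300) ln[(0.850/0.220)(1 − 1.885×0.6300/(0.220×11.80))] = 1.587 × ln(2.097) = 1.175 d.
D_c = (0.220/0.850) × 11.80 × e^(−0.220×1.175) = 0.2588 × 11.80 × 0.7722 = 2.359 mg/L.
Minimum DO = 8.62 − 2.359 = 6.261 mg/L.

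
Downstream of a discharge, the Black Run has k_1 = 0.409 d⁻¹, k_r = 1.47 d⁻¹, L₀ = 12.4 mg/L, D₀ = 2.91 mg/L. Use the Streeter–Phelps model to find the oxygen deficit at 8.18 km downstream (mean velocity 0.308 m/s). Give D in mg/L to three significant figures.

D ≈ 3.03 mg/L

Travel time t = x/v = 8.18 km / (0.308 m/s) = 8180 m / 0.308 m/s = 26560 s = 0.3074 d.
k_1 L₀/(k_r−k_1) = 0.409×12.4/(1.47−0.409) = 5.072/1.061 = 4.780 mg/L.
e^(−k_1 t) = e^(−0.409×0.3074) = 0.8819; e^(−k_r t) = e^(−1.47×0.3074) = 0.6364.
D = 4.780 × (0.8819 − 0.6364) + 2.91 × 0.6364 = 1.173 + 1.852 = 3.025 mg/L.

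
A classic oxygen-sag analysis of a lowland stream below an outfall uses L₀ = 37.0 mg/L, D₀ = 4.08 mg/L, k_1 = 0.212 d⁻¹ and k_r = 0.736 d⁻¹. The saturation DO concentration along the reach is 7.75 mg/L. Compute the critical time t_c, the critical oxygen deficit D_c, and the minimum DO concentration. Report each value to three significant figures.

With k_r/k_1 = 3.472 and 1 − D₀(k_r−k_1)/(k_1 L₀) = 0.7274,
t_c = ln(3.472 × 0.7274) / (0.736 − 0.212) = ln(2.525) / 0.5240 = 0.9264/0.5240 = 1.768 d.
L(t_c) = L₀ e^(−k_1 t_c) = 37.0 × 0.6874 = 25.43 mg/L, and at the critical point k_r D_c = k_1 L, so D_c = (0.212/0.736) × 25.43 = 7.326 mg/L.
Minimum DO = C_s − D_c = 7.75 − 7.326 = 0.4238 mg/L.

t_c ≈ 1.77 d; D_c ≈ 7.33 mg/L; min DO ≈ 0.424 mg/L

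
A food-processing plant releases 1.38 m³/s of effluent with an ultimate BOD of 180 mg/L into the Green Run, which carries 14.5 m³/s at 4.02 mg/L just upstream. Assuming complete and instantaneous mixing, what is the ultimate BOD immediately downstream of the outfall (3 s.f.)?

Flow-weighted mixing: C = (Q_r C_r + Q_w C_w)/(Q_r + Q_w)
= (14.5×4.02 + 1.38×180)/(14.5 + 1.38) = 306.7/15.88 = 19.31 mg/L.

19.3 mg/L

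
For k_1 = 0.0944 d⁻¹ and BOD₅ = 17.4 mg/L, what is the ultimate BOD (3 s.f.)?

BOD₅ = L₀(1 − e^(−5k_1)) ⇒ L₀ = BOD₅ / (1 − e^(−5×0.0944))
= 17.4 / (1 − 0.6238) = 17.4 / 0.3762 = 46.25 mg/L.

L₀ ≈ 46.2 mg/L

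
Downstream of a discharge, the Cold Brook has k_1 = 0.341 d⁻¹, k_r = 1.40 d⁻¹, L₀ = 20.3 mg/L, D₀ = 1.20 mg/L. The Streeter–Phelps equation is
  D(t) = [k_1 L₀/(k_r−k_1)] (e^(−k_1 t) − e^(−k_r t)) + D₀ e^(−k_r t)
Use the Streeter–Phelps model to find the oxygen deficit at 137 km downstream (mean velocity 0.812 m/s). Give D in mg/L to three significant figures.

D ≈ 3.01 mg/L

Travel time t = x/v = 137 km / (0.812 m/s) = 137000 m / 0.812 m/s = 168700 s = 1.953 d.
k_1 L₀/(k_r−k_1) = 0.341×20.3/(1.40−0.341) = 6.922/1.059 = 6.537 mg/L.
e^(−k_1 t) = e^(−0.341×1.953) = 0.5138; e^(−k_r t) = e^(−1.40×1.953) = 0.06497.
D = 6.537 × (0.5138 − 0.06497) + 1.20 × 0.06497 = 2.934 + 0.07796 = 3.012 mg/L.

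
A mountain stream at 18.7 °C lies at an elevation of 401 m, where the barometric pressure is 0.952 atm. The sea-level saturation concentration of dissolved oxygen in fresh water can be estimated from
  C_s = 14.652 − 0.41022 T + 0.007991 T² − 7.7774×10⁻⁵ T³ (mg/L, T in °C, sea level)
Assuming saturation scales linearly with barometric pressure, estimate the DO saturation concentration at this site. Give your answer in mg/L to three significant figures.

C_s ≈ 8.82 mg/L

At sea level: C_s = 14.652 − 0.41022×18.7 + 0.007991×18.7² − 7.7774×10⁻⁵×18.7³ = 9.267 mg/L.
Pressure correction: C_s' = 9.267 × 0.952 = 8.822 mg/L.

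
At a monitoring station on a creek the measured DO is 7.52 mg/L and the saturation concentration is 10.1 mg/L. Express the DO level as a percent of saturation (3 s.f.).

% saturation = C/C_s × 100 = 7.52/10.1 × 100 = 74.5 %.

74.5 % saturation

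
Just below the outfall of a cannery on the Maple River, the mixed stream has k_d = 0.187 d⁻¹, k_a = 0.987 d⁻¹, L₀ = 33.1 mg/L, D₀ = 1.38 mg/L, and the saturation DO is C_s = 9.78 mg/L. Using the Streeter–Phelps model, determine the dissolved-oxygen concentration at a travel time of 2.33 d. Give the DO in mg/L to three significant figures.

k_d L₀/(k_a−k_d) = 0.187×33.1/(0.987−0.187) = 6.190/0.8000 = 7.737 mg/L.
e^(−k_d t) = e^(−0.187×2.330) = 0.6468; e^(−k_a t) = e^(−0.987×2.330) = 0.1003.
D = 7.737 × (0.6468 − 0.1003) + 1.38 × 0.1003 = 4.228 + 0.1384 = 4.367 mg/L.
DO = C_s − D = 9.78 − 4.367 = 5.413 mg/L.

DO ≈ 5.41 mg/L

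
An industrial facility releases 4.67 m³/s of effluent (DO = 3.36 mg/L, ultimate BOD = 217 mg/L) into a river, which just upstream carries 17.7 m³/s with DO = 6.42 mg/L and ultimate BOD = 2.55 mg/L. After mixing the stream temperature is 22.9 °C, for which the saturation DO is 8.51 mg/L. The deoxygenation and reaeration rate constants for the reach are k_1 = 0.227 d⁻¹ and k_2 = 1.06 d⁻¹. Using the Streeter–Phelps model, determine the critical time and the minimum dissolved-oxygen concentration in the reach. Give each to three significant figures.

Mixed DO = (17.7×6.42 + 4.67×3.36)/(17.7+4.67) = 129.3/22.37 = 5.781 mg/L.
Mixed L₀ = (17.7×2.55 + 4.67×217)/(22.37) = 1059/22.37 = 47.32 mg/L.
Initial deficit D₀ = C_s − DO₀ = 8.51 − 5.781 = 2.729 mg/L.
t_c = (1/0.8330) ln[(1.06/0.227)(1 − 2.729×0.8330/(0.227×47.32))] = 1.200 × ln(3.681) = 1.565 d.
D_c = (0.227/1.06) × 47.32 × e^(−0.227×1.565) = 0.2142 × 47.32 × 0.7011 = 7.104 mg/L.
Minimum DO = 8.51 − 7.104 = 1.406 mg/L.

t_c ≈ 1.56 d; minimum DO ≈ 1.41 mg/L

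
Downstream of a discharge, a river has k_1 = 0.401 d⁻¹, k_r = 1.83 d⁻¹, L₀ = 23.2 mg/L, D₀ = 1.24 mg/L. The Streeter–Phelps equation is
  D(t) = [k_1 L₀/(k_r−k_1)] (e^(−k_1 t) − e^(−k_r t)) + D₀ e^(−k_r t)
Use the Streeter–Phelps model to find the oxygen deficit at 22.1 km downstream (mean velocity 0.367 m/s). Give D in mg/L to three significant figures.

Travel time t = x/v = 22.1 km / (0.367 m/s) = 22100 m / 0.367 m/s = 60220 s = 0.6970 d.
k_1 L₀/(k_r−k_1) = 0.401×23.2/(1.83−0.401) = 9.303/1.429 = 6.510 mg/L.
e^(−k_1 t) = e^(−0.401×0.6970) = 0.7562; e^(−k_r t) = e^(−1.83×0.6970) = 0.2793.
D = 6.510 × (0.7562 − 0.2793) + 1.24 × 0.2793 = 3.105 + 0.3463 = 3.451 mg/L.

D ≈ 3.45 mg/L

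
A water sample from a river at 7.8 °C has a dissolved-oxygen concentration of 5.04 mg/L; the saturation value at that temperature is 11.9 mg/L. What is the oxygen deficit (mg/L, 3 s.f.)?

D ≈ 6.86 mg/L

D = C_s − C = 11.9 − 5.04 = 6.86 mg/L.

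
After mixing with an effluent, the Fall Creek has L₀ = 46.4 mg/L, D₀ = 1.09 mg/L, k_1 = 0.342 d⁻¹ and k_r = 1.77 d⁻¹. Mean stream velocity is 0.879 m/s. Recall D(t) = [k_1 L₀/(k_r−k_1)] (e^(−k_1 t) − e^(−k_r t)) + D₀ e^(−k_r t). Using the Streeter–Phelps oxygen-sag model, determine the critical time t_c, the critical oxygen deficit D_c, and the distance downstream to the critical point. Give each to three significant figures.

At the critical point dD/dt = 0, so k_1 L₀ e^(−k_1 t) = k_r D. Substituting D(t) from the Streeter–Phelps equation and solving for t gives
t_c = ln[(k_r/k_1)(1 − D₀(k_r−k_1)/(k_1 L₀))] / (k_r−k_1).
Here k_r−k_1 = 1.428 d⁻¹ and 1 − D₀(k_r−k_1)/(k_1 L₀) = 1 − 1.09×1.428/(0.342×46.4) = 0.9019, so
t_c = ln(5.175 × 0.9019) / 1.428 = 1.541 / 1.428 = 1.079 d.
L(t_c) = L₀ e^(−k_1 t_c) = 46.4 × 0.6914 = 32.08 mg/L, and at the critical point k_r D_c = k_1 L, so D_c = (0.342/1.77) × 32.08 = 6.199 mg/L.
x_c = v t_c = 0.879 m/s × 1.079 d × 86400 s/d = 81940 m ≈ 81.9 km.

t_c ≈ 1.08 d; D_c ≈ 6.20 mg/L; x_c ≈ 81.9 km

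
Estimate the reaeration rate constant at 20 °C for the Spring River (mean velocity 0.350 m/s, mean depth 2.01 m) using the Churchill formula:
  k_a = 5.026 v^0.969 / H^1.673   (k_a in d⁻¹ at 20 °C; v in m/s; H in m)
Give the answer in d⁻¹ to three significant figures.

k_a = 5.026 × 0.350^0.969 / 2.01^1.673 = 5.026 × 0.3616 / 3.215 = 0.5652 d⁻¹.

k_a ≈ 0.565 d⁻¹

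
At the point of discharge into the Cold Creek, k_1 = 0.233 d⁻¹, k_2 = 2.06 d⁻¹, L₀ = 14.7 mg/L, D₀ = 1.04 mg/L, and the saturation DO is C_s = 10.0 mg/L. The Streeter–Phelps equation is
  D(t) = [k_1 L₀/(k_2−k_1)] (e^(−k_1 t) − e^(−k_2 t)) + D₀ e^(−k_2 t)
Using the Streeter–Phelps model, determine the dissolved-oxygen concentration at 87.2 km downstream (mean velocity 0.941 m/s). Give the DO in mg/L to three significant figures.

Travel time t = x/v = 87.2 km / (0.941 m/s) = 87200 m / 0.941 m/s = 92670 s = 1.073 d.
k_1 L₀/(k_2−k_1) = 0.233×14.7/(2.06−0.233) = 3.425/1.827 = 1.875 mg/L.
e^(−k_1 t) = e^(−0.233×1.073) = 0.7789; e^(−k_2 t) = e^(−2.06×1.073) = 0.1098.
D = 1.875 × (0.7789 − 0.1098) + 1.04 × 0.1098 = 1.254 + 0.1142 = 1.369 mg/L.
DO = C_s − D = 10.0 − 1.369 = 8.631 mg/L.

DO ≈ 8.63 mg/L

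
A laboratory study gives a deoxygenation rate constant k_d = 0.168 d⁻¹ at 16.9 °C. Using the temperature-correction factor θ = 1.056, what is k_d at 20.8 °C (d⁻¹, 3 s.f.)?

k_d(T₂) = k_d(T₁) · θ^(T₂−T₁) = 0.168 × 1.056^(20.8−16.9)
= 0.168 × 1.056^3.90 = 0.168 × 1.237 = 0.2078 d⁻¹.

k_d ≈ 0.208 d⁻¹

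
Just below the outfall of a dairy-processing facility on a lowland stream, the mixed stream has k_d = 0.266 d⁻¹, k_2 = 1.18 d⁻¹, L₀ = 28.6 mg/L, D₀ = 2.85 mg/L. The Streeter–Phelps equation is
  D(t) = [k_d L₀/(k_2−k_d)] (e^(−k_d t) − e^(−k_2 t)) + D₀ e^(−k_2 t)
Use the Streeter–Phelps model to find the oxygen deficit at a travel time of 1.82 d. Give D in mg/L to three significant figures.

k_d L₀/(k_2−k_d) = 0.266×28.6/(1.18−0.266) = 7.608/0.9140 = 8.323 mg/L.
e^(−k_d t) = e^(−0.266×1.820) = 0.6162; e^(−k_2 t) = e^(−1.18×1.820) = 0.1168.
D = 8.323 × (0.6162 − 0.1168) + 2.85 × 0.1168 = 4.157 + 0.3328 = 4.490 mg/L.

D ≈ 4.49 mg/L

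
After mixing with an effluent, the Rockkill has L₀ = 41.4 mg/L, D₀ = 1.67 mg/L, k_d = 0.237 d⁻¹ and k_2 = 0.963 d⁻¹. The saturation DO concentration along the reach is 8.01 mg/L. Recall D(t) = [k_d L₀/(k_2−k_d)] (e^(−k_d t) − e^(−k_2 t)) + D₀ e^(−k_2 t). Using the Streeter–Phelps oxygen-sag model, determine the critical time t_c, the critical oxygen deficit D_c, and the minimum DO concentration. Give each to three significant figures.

t_c ≈ 1.75 d; D_c ≈ 6.73 mg/L; min DO ≈ 1.28 mg/L

At the critical point dD/dt = 0, so k_d L₀ e^(−k_d t) = k_2 D. Substituting D(t) from the Streeter–Phelps equation and solving for t gives
t_c = ln[(k_2/k_d)(1 − D₀(k_2−k_d)/(k_d L₀))] / (k_2−k_d).
Here k_2−k_d = 0.7260 d⁻¹ and 1 − D₀(k_2−k_d)/(k_d L₀) = 1 − 1.67×0.7260/(0.237×41.4) = 0.8764, so
t_c = ln(4.063 × 0.8764) / 0.7260 = 1.270 / 0.7260 = 1.749 d.
L(t_c) = L₀ e^(−k_d t_c) = 41.4 × 0.6606 = 27.35 mg/L, and at the critical point k_2 D_c = k_d L, so D_c = (0.237/0.963) × 27.35 = 6.731 mg/L.
Minimum DO = C_s − D_c = 8.01 − 6.731 = 1.279 mg/L.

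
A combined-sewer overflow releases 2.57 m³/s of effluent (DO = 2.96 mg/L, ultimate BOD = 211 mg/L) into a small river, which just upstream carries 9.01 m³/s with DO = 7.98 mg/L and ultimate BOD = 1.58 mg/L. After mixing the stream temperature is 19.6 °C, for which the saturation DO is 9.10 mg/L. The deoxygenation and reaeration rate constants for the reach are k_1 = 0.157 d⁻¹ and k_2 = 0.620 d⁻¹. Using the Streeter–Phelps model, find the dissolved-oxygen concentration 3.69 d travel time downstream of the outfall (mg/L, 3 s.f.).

Mixed DO = (9.01×7.98 + 2.57×2.96)/(9.01+2.57) = 79.51/11.58 = 6.866 mg/L.
Mixed L₀ = (9.01×1.58 + 2.57×211)/(11.58) = 556.5/11.58 = 48.06 mg/L.
Initial deficit D₀ = C_s − DO₀ = 9.10 − 6.866 = 2.234 mg/L.
D(3.69) = [0.157×48.06/(0.620−0.157)](e^(−0.157×3.69) − e^(−0.620×3.69)) + 2.234 e^(−0.620×3.69)
= 16.30 × (0.5603 − 0.1015) + 2.234 × 0.1015 = 7.703 mg/L.
DO = 9.10 − 7.703 = 1.397 mg/L.

DO ≈ 1.40 mg/L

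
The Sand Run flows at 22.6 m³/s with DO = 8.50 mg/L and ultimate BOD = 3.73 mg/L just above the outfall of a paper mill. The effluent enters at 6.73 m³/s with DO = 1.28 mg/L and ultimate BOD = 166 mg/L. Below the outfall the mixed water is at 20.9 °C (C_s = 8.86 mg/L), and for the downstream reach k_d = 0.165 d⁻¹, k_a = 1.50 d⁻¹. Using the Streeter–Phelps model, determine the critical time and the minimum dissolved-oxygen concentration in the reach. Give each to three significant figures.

Mixed DO = (22.6×8.50 + 6.73×1.28)/(22.6+6.73) = 200.7/29.33 = 6.843 mg/L.
Mixed L₀ = (22.6×3.73 + 6.73×166)/(29.33) = 1201/29.33 = 40.96 mg/L.
Initial deficit D₀ = C_s − DO₀ = 8.86 − 6.843 = 2.017 mg/L.
t_c = (1/1.335) ln[(1.50/0.165)(1 − 2.017×1.335/(0.165×40.96))] = 0.7491 × ln(5.470) = 1.273 d.
D_c = (0.165/1.50) × 40.96 × e^(−0.165×1.273) = 0.1100 × 40.96 × 0.8106 = 3.652 mg/L.
Minimum DO = 8.86 − 3.652 = 5.208 mg/L.

t_c ≈ 1.27 d; minimum DO ≈ 5.21 mg/L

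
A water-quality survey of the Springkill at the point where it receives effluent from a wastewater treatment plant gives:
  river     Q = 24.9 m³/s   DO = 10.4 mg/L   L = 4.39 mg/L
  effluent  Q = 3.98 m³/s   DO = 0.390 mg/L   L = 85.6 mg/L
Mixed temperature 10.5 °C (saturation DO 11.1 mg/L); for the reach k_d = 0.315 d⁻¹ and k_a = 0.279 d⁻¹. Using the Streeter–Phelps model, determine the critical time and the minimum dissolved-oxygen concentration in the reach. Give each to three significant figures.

Mixed DO = (24.9×10.4 + 3.98×0.390)/(24.9+3.98) = 260.5/28.88 = 9.021 mg/L.
Mixed L₀ = (24.9×4.39 + 3.98×85.6)/(28.88) = 450.0/28.88 = 15.58 mg/L.
Initial deficit D₀ = C_s − DO₀ = 11.1 − 9.021 = 2.079 mg/L.
t_c = (1/-0.03600) ln[(0.279/0.315)(1 − 2.079×-0.03600/(0.315×15.58))] = -27.78 × ln(0.8992) = 2.951 d.
D_c = (0.315/0.279) × 15.58 × e^(−0.315×2.951) = 1.129 × 15.58 × 0.3948 = 6.945 mg/L.
Minimum DO = 11.1 − 6.945 = 4.155 mg/L.

t_c ≈ 2.95 d; minimum DO ≈ 4.16 mg/L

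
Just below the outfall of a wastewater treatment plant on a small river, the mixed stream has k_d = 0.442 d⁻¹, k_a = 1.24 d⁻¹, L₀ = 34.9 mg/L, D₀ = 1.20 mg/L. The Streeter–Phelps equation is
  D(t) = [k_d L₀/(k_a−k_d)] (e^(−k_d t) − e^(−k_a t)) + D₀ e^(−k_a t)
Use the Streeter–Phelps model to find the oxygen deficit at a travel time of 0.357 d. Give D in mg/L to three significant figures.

k_d L₀/(k_a−k_d) = 0.442×34.9/(1.24−0.442) = 15.43/0.7980 = 19.33 mg/L.
e^(−k_d t) = e^(−0.442×0.3570) = 0.8540; e^(−k_a t) = e^(−1.24×0.3570) = 0.6423.
D = 19.33 × (0.8540 − 0.6423) + 1.20 × 0.6423 = 4.093 + 0.7708 = 4.863 mg/L.

D ≈ 4.86 mg/L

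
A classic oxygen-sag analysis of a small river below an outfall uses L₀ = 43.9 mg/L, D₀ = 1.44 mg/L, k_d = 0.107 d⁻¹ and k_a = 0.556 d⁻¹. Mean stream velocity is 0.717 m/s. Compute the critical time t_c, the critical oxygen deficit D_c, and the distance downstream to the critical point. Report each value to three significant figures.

t_c ≈ 3.34 d; D_c ≈ 5.91 mg/L; x_c ≈ 207 km

With k_a/k_d = 5.196 and 1 − D₀(k_a−k_d)/(k_d L₀) = 0.8624,
t_c = ln(5.196 × 0.8624) / (0.556 − 0.107) = ln(4.481) / 0.4490 = 1.500/0.4490 = 3.340 d.
D_c = (k_d/k_a) L₀ e^(−k_d t_c) = (0.107/0.556) × 43.9 × e^(−0.107×3.340) = 0.1924 × 43.9 × 0.6995 = 5.909 mg/L.
x_c = v t_c = 0.717 m/s × 3.340 d × 86400 s/d = 206900 m ≈ 207 km.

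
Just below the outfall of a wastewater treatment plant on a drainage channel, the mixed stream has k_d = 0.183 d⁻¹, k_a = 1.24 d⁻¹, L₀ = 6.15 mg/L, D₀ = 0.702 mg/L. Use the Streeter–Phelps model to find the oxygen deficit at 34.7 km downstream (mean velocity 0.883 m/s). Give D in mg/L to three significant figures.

D ≈ 0.773 mg/L

Travel time t = x/v = 34.7 km / (0.883 m/s) = 34700 m / 0.883 m/s = 39300 s = 0.4548 d.
k_d L₀/(k_a−k_d) = 0.183×6.15/(1.24−0.183) = 1.125/1.057 = 1.065 mg/L.
e^(−k_d t) = e^(−0.183×0.4548) = 0.9201; e^(−k_a t) = e^(−1.24×0.4548) = 0.5689.
D = 1.065 × (0.9201 − 0.5689) + 0.702 × 0.5689 = 0.3739 + 0.3994 = 0.7733 mg/L.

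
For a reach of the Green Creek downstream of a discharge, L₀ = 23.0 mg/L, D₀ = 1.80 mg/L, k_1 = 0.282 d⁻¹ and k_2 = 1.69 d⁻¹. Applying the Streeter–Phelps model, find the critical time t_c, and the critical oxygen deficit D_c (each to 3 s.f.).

t_c = [1/(k_2−k_1)] ln[(k_2/k_1)(1 − D₀(k_2−k_1)/(k_1 L₀))]
= [1/(1.69−0.282)] ln[(1.69/0.282)(1 − 1.80×1.408/(0.282×23.0))]
= (1/1.408) ln[5.993 × 0.6093] = 0.7102 × ln(3.651) = 0.7102 × 1.295 = 0.9198 d.
D_c = (k_1/k_2) L₀ e^(−k_1 t_c) = (0.282/1.69) × 23.0 × e^(−0.282×0.9198) = 0.1669 × 23.0 × 0.7715 = 2.961 mg/L.

t_c ≈ 0.920 d; D_c ≈ 2.96 mg/L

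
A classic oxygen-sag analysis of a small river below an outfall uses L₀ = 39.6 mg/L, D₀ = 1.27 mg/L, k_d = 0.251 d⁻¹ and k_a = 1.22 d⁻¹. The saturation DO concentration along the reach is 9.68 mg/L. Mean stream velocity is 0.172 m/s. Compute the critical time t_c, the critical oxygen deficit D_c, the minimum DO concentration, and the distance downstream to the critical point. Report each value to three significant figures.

t_c = [1/(k_a−k_d)] ln[(k_a/k_d)(1 − D₀(k_a−k_d)/(k_d L₀))]
= [1/(1.22−0.251)] ln[(1.22/0.251)(1 − 1.27×0.9690/(0.251×39.6))]
= (1/0.9690) ln[4.861 × 0.8762] = 1.032 × ln(4.259) = 1.032 × 1.449 = 1.495 d.
D_c = (k_d/k_a) L₀ e^(−k_d t_c) = (0.251/1.22) × 39.6 × e^(−0.251×1.495) = 0.2057 × 39.6 × 0.6871 = 5.598 mg/L.
Minimum DO = C_s − D_c = 9.68 − 5.598 = 4.082 mg/L.
x_c = v t_c = 0.172 m/s × 1.495 d × 86400 s/d = 22220 m ≈ 22.2 km.

t_c ≈ 1.50 d; D_c ≈ 5.60 mg/L; min DO ≈ 4.08 mg/L; x_c ≈ 22.2 km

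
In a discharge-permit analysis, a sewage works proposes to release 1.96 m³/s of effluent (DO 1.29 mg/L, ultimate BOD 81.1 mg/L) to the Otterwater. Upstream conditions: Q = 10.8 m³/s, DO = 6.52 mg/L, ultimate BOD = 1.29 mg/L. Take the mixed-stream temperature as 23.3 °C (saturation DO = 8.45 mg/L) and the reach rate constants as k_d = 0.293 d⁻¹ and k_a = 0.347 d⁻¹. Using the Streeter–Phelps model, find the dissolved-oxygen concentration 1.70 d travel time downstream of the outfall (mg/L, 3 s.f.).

Mixed DO = (10.8×6.52 + 1.96×1.29)/(10.8+1.96) = 72.94/12.76 = 5.717 mg/L.
Mixed L₀ = (10.8×1.29 + 1.96×81.1)/(12.76) = 172.9/12.76 = 13.55 mg/L.
Initial deficit D₀ = C_s − DO₀ = 8.45 − 5.717 = 2.733 mg/L.
D(1.70) = [0.293×13.55/(0.347−0.293)](e^(−0.293×1.70) − e^(−0.347×1.70)) + 2.733 e^(−0.347×1.70)
= 73.52 × (0.6077 − 0.5544) + 2.733 × 0.5544 = 5.434 mg/L.
DO = 8.45 − 5.434 = 3.016 mg/L.

DO ≈ 3.02 mg/L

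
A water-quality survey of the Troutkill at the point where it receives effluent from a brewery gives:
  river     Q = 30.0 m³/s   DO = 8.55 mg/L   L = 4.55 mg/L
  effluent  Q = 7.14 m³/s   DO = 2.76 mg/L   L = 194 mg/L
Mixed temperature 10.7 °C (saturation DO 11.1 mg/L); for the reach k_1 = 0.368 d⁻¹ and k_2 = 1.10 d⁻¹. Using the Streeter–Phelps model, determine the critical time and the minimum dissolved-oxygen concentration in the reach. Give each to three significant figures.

Mixed DO = (30.0×8.55 + 7.14×2.76)/(30.0+7.14) = 276.2/37.14 = 7.437 mg/L.
Mixed L₀ = (30.0×4.55 + 7.14×194)/(37.14) = 1522/37.14 = 40.97 mg/L.
Initial deficit D₀ = C_s − DO₀ = 11.1 − 7.437 = 3.663 mg/L.
t_c = (1/0.7320) ln[(1.10/0.368)(1 − 3.663×0.7320/(0.368×40.97))] = 1.366 × ln(2.458) = 1.228 d.
D_c = (0.368/1.10) × 40.97 × e^(−0.368×1.228) = 0.3345 × 40.97 × 0.6363 = 8.722 mg/L.
Minimum DO = 11.1 − 8.722 = 2.378 mg/L.

t_c ≈ 1.23 d; minimum DO ≈ 2.38 mg/L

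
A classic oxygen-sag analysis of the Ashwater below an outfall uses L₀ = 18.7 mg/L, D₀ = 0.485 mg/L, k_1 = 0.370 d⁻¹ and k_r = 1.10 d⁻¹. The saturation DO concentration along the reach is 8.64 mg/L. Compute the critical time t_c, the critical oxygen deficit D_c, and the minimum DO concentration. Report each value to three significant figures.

t_c ≈ 1.42 d; D_c ≈ 3.72 mg/L; min DO ≈ 4.92 mg/L

At the critical point dD/dt = 0, so k_1 L₀ e^(−k_1 t) = k_r D. Substituting D(t) from the Streeter–Phelps equation and solving for t gives
t_c = ln[(k_r/k_1)(1 − D₀(k_r−k_1)/(k_1 L₀))] / (k_r−k_1).
Here k_r−k_1 = 0.7300 d⁻¹ and 1 − D₀(k_r−k_1)/(k_1 L₀) = 1 − 0.485×0.7300/(0.370×18.7) = 0.9488, so
t_c = ln(2.973 × 0.9488) / 0.7300 = 1.037 / 0.7300 = 1.421 d.
L(t_c) = L₀ e^(−k_1 t_c) = 18.7 × 0.5912 = 11.06 mg/L, and at the critical point k_r D_c = k_1 L, so D_c = (0.370/1.10) × 11.06 = 3.719 mg/L.
Minimum DO = C_s − D_c = 8.64 − 3.719 = 4.921 mg/L.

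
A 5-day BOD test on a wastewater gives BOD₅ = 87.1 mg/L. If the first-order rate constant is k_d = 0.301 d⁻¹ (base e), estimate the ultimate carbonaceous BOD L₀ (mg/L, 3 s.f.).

L₀ ≈ 112 mg/L

BOD₅ = L₀(1 − e^(−5k_d)) ⇒ L₀ = BOD₅ / (1 − e^(−5×0.301))
= 87.1 / (1 − 0.2220) = 87.1 / 0.7780 = 112.0 mg/L.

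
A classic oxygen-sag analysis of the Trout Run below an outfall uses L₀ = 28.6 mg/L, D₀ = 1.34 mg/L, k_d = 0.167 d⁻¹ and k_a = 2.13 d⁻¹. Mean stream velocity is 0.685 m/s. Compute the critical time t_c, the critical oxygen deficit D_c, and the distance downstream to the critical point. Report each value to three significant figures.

t_c ≈ 0.889 d; D_c ≈ 1.93 mg/L; x_c ≈ 52.6 km

At the critical point dD/dt = 0, so k_d L₀ e^(−k_d t) = k_a D. Substituting D(t) from the Streeter–Phelps equation and solving for t gives
t_c = ln[(k_a/k_d)(1 − D₀(k_a−k_d)/(k_d L₀))] / (k_a−k_d).
Here k_a−k_d = 1.963 d⁻¹ and 1 − D₀(k_a−k_d)/(k_d L₀) = 1 − 1.34×1.963/(0.167×28.6) = 0.4493, so
t_c = ln(12.75 × 0.4493) / 1.963 = 1.746 / 1.963 = 0.8893 d.
L(t_c) = L₀ e^(−k_d t_c) = 28.6 × 0.8620 = 24.65 mg/L, and at the critical point k_a D_c = k_d L, so D_c = (0.167/2.13) × 24.65 = 1.933 mg/L.
x_c = v t_c = 0.685 m/s × 0.8893 d × 86400 s/d = 52630 m ≈ 52.6 km.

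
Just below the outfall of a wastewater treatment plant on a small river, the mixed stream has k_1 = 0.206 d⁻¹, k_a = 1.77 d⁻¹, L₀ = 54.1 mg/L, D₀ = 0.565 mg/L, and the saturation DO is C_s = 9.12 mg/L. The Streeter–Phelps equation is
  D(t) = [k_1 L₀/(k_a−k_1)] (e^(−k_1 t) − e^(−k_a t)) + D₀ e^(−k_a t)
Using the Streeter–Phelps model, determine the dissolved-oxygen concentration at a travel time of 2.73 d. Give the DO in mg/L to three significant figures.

k_1 L₀/(k_a−k_1) = 0.206×54.1/(1.77−0.206) = 11.14/1.564 = 7.126 mg/L.
e^(−k_1 t) = e^(−0.206×2.730) = 0.5699; e^(−k_a t) = e^(−1.77×2.730) = 0.007970.
D = 7.126 × (0.5699 − 0.007970) + 0.565 × 0.007970 = 4.004 + 0.004503 = 4.008 mg/L.
DO = C_s − D = 9.12 − 4.008 = 5.112 mg/L.

DO ≈ 5.11 mg/L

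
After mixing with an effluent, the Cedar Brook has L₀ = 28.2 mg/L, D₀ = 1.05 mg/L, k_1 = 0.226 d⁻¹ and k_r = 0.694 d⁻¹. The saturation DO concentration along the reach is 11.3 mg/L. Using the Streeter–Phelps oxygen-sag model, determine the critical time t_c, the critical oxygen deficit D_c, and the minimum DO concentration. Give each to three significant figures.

t_c ≈ 2.23 d; D_c ≈ 5.55 mg/L; min DO ≈ 5.75 mg/L

With k_r/k_1 = 3.071 and 1 − D₀(k_r−k_1)/(k_1 L₀) = 0.9229,
t_c = ln(3.071 × 0.9229) / (0.694 − 0.226) = ln(2.834) / 0.4680 = 1.042/0.4680 = 2.226 d.
L(t_c) = L₀ e^(−k_1 t_c) = 28.2 × 0.6047 = 17.05 mg/L, and at the critical point k_r D_c = k_1 L, so D_c = (0.226/0.694) × 17.05 = 5.553 mg/L.
Minimum DO = C_s − D_c = 11.3 − 5.553 = 5.747 mg/L.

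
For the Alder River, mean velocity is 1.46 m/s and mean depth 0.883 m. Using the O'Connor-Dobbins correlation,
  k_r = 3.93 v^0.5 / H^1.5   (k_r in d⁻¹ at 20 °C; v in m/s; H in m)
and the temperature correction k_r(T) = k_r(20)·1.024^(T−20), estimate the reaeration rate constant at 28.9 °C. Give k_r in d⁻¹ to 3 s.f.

k_r ≈ 7.07 d⁻¹

k_r(20) = 3.93 × 1.46^0.5 / 0.883^1.5 = 3.93 × 1.208 / 0.8297 = 5.723 d⁻¹.
k_r(28.9) = 5.723 × 1.024^(28.9−20) = 5.723 × 1.235 = 7.068 d⁻¹.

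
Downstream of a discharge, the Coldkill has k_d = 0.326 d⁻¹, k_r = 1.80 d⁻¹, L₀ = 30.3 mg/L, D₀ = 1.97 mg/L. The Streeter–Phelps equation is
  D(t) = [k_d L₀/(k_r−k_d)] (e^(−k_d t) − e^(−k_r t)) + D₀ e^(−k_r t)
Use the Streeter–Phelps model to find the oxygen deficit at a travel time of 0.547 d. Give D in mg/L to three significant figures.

D ≈ 3.84 mg/L

k_d L₀/(k_r−k_d) = 0.326×30.3/(1.80−0.326) = 9.878/1.474 = 6.701 mg/L.
e^(−k_d t) = e^(−0.326×0.5470) = 0.8367; e^(−k_r t) = e^(−1.80×0.5470) = 0.3736.
D = 6.701 × (0.8367 − 0.3736) + 1.97 × 0.3736 = 3.103 + 0.7360 = 3.839 mg/L.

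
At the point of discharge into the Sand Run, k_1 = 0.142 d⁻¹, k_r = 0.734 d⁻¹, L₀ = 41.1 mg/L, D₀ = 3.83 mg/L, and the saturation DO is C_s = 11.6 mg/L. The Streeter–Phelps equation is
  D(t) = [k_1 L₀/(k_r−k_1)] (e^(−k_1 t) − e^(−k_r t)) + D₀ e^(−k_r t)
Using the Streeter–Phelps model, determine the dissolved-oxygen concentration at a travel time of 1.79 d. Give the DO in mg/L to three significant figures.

DO ≈ 5.57 mg/L

k_1 L₀/(k_r−k_1) = 0.142×41.1/(0.734−0.142) = 5.836/0.5920 = 9.858 mg/L.
e^(−k_1 t) = e^(−0.142×1.790) = 0.7756; e^(−k_r t) = e^(−0.734×1.790) = 0.2688.
D = 9.858 × (0.7756 − 0.2688) + 3.83 × 0.2688 = 4.996 + 1.029 = 6.025 mg/L.
DO = C_s − D = 11.6 − 6.025 = 5.575 mg/L.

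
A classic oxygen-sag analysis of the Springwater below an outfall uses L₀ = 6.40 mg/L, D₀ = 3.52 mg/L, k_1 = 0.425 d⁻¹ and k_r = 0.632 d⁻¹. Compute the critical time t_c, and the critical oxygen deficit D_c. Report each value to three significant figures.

t_c ≈ 0.411 d; D_c ≈ 3.61 mg/L

t_c = [1/(k_r−k_1)] ln[(k_r/k_1)(1 − D₀(k_r−k_1)/(k_1 L₀))]
= [1/(0.632−0.425)] ln[(0.632/0.425)(1 − 3.52×0.2070/(0.425×6.40))]
= (1/0.2070) ln[1.487 × 0.7321] = 4.831 × ln(1.089) = 4.831 × 0.08499 = 0.4106 d.
L(t_c) = L₀ e^(−k_1 t_c) = 6.40 × 0.8399 = 5.375 mg/L, and at the critical point k_r D_c = k_1 L, so D_c = (0.425/0.632) × 5.375 = 3.615 mg/L.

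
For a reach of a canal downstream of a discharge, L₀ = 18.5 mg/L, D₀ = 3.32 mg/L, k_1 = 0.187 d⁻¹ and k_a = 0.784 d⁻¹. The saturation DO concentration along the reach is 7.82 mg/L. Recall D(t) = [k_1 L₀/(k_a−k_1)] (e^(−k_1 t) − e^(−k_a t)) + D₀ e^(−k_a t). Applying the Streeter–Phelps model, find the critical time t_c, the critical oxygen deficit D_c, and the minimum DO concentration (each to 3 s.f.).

t_c = [1/(k_a−k_1)] ln[(k_a/k_1)(1 − D₀(k_a−k_1)/(k_1 L₀))]
= [1/(0.784−0.187)] ln[(0.784/0.187)(1 − 3.32×0.5970/(0.187×18.5))]
= (1/0.5970) ln[4.193 × 0.4271] = 1.675 × ln(1.791) = 1.675 × 0.5825 = 0.9757 d.
L(t_c) = L₀ e^(−k_1 t_c) = 18.5 × 0.8332 = 15.41 mg/L, and at the critical point k_a D_c = k_1 L, so D_c = (0.187/0.784) × 15.41 = 3.677 mg/L.
Minimum DO = C_s − D_c = 7.82 − 3.677 = 4.143 mg/L.

t_c ≈ 0.976 d; D_c ≈ 3.68 mg/L; min DO ≈ 4.14 mg/L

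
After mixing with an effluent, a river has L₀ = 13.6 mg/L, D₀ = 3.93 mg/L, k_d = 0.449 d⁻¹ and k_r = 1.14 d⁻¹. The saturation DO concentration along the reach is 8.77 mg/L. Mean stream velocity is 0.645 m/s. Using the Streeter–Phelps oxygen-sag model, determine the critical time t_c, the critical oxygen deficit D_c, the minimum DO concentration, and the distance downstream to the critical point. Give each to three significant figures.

t_c ≈ 0.497 d; D_c ≈ 4.29 mg/L; min DO ≈ 4.48 mg/L; x_c ≈ 27.7 km

With k_r/k_d = 2.539 and 1 − D₀(k_r−k_d)/(k_d L₀) = 0.5553,
t_c = ln(2.539 × 0.5553) / (1.14 − 0.449) = ln(1.410) / 0.6910 = 0.3435/0.6910 = 0.4971 d.
D_c = (k_d/k_r) L₀ e^(−k_d t_c) = (0.449/1.14) × 13.6 × e^(−0.449×0.4971) = 0.3939 × 13.6 × 0.8000 = 4.285 mg/L.
Minimum DO = C_s − D_c = 8.77 − 4.285 = 4.485 mg/L.
x_c = v t_c = 0.645 m/s × 0.4971 d × 86400 s/d = 27700 m ≈ 27.7 km.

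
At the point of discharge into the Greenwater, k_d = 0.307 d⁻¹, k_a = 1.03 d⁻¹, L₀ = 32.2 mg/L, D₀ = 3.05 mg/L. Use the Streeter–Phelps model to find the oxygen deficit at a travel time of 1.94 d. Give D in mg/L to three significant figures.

D ≈ 6.10 mg/L

k_d L₀/(k_a−k_d) = 0.307×32.2/(1.03−0.307) = 9.885/0.7230 = 13.67 mg/L.
e^(−k_d t) = e^(−0.307×1.940) = 0.5512; e^(−k_a t) = e^(−1.03×1.940) = 0.1356.
D = 13.67 × (0.5512 − 0.1356) + 3.05 × 0.1356 = 5.683 + 0.4135 = 6.097 mg/L.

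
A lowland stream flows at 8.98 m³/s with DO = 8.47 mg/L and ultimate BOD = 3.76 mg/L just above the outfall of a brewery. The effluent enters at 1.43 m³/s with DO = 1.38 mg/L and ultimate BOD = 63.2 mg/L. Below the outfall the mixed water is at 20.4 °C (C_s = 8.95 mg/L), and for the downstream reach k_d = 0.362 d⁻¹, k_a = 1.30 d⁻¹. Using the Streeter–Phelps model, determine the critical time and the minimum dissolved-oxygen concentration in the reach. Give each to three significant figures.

Mixed DO = (8.98×8.47 + 1.43×1.38)/(8.98+1.43) = 78.03/10.41 = 7.496 mg/L.
Mixed L₀ = (8.98×3.76 + 1.43×63.2)/(10.41) = 124.1/10.41 = 11.93 mg/L.
Initial deficit D₀ = C_s − DO₀ = 8.95 − 7.496 = 1.454 mg/L.
t_c = (1/0.9380) ln[(1.30/0.362)(1 − 1.454×0.9380/(0.362×11.93))] = 1.066 × ln(2.457) = 0.9582 d.
D_c = (0.362/1.30) × 11.93 × e^(−0.362×0.9582) = 0.2785 × 11.93 × 0.7069 = 2.347 mg/L.
Minimum DO = 8.95 − 2.347 = 6.603 mg/L.

t_c ≈ 0.958 d; minimum DO ≈ 6.60 mg/L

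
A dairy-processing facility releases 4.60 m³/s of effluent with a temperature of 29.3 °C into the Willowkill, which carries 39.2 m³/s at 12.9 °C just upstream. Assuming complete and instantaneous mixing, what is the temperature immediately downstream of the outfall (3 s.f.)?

14.6 °C

Flow-weighted mixing: C = (Q_r C_r + Q_w C_w)/(Q_r + Q_w)
= (39.2×12.9 + 4.60×29.3)/(39.2 + 4.60) = 640.5/43.80 = 14.62 °C.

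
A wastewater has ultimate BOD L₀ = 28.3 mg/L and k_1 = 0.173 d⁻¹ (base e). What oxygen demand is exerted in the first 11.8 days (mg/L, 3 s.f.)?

y ≈ 24.6 mg/L

y_t = L₀(1 − e^(−k_1 t)) = 28.3 × (1 − e^(−0.173×11.8))
= 28.3 × (1 − 0.1298) = 28.3 × 0.8702 = 24.63 mg/L.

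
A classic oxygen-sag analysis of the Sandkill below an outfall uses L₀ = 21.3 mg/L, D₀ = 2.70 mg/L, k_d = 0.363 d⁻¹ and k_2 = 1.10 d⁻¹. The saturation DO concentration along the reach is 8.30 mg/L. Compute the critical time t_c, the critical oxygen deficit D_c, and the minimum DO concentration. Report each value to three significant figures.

t_c ≈ 1.10 d; D_c ≈ 4.71 mg/L; min DO ≈ 3.59 mg/L

At the critical point dD/dt = 0, so k_d L₀ e^(−k_d t) = k_2 D. Substituting D(t) from the Streeter–Phelps equation and solving for t gives
t_c = ln[(k_2/k_d)(1 − D₀(k_2−k_d)/(k_d L₀))] / (k_2−k_d).
Here k_2−k_d = 0.7370 d⁻¹ and 1 − D₀(k_2−k_d)/(k_d L₀) = 1 − 2.70×0.7370/(0.363×21.3) = 0.7426, so
t_c = ln(3.030 × 0.7426) / 0.7370 = 0.8111 / 0.7370 = 1.101 d.
D_c = (k_d/k_2) L₀ e^(−k_d t_c) = (0.363/1.10) × 21.3 × e^(−0.363×1.101) = 0.3300 × 21.3 × 0.6707 = 4.714 mg/L.
Minimum DO = C_s − D_c = 8.30 − 4.714 = 3.586 mg/L.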